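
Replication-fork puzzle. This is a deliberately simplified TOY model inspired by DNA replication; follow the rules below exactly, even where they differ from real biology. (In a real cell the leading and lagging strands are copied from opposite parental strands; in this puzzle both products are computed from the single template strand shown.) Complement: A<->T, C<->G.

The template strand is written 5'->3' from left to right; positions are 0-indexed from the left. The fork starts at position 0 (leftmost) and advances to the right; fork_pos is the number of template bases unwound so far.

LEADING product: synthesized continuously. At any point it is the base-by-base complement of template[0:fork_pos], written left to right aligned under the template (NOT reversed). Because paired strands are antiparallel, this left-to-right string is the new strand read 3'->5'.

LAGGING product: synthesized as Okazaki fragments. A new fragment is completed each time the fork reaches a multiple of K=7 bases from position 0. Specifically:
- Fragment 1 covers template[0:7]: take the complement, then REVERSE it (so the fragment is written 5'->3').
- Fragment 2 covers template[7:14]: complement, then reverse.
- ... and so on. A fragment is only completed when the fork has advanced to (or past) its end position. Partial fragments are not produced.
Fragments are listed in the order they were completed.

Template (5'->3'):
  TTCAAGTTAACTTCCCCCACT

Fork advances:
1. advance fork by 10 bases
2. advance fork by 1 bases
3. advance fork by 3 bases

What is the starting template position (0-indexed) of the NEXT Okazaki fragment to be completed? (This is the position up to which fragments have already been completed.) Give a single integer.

Answer: 14

Derivation:
Step 1: advance 10 -> fork_pos = 0 + 10 = 10. Reached multiple(s) of 7: 7 -> fragment 1 completed (1 total).
Step 2: advance 1 -> fork_pos = 10 + 1 = 11. Next multiple of 7 is 14 (not reached); still 1 fragment(s).
Step 3: advance 3 -> fork_pos = 11 + 3 = 14. Reached multiple(s) of 7: 14 -> fragment 2 completed (2 total).
2 fragment(s) completed, covering template[0:14] (2 x 7 = 14). The next fragment, fragment 3, covers template[14:21], so it starts at position 14.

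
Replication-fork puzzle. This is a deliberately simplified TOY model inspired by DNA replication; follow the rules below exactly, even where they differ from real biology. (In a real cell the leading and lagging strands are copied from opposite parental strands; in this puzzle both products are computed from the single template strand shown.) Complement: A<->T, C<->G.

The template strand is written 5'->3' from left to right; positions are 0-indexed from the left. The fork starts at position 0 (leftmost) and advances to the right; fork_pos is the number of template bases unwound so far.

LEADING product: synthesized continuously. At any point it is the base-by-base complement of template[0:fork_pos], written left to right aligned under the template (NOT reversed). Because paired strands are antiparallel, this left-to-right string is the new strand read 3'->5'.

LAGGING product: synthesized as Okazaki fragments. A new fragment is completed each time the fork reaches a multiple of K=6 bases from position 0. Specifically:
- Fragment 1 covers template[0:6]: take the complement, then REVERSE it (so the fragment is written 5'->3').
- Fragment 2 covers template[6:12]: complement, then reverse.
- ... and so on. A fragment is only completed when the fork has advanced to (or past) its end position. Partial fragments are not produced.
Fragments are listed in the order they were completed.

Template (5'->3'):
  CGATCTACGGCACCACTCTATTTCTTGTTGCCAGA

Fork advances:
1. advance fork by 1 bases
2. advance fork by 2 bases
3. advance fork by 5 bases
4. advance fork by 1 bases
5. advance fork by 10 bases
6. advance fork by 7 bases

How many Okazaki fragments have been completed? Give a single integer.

Answer: 4

Derivation:
Step 1: advance 1 -> fork_pos = 0 + 1 = 1. Next multiple of 6 is 6 (not reached); still 0 fragment(s).
Step 2: advance 2 -> fork_pos = 1 + 2 = 3. Next multiple of 6 is 6 (not reached); still 0 fragment(s).
Step 3: advance 5 -> fork_pos = 3 + 5 = 8. Reached multiple(s) of 6: 6 -> fragment 1 completed (1 total).
Step 4: advance 1 -> fork_pos = 8 + 1 = 9. Next multiple of 6 is 12 (not reached); still 1 fragment(s).
Step 5: advance 10 -> fork_pos = 9 + 10 = 19. Reached multiple(s) of 6: 12, 18 -> fragments 2-3 completed (3 total).
Step 6: advance 7 -> fork_pos = 19 + 7 = 26. Reached multiple(s) of 6: 24 -> fragment 4 completed (4 total).
Check: final fork_pos = 26; the multiples of 6 that are <= 26 are 6..24 -> 26 // 6 = 4 completed fragment(s).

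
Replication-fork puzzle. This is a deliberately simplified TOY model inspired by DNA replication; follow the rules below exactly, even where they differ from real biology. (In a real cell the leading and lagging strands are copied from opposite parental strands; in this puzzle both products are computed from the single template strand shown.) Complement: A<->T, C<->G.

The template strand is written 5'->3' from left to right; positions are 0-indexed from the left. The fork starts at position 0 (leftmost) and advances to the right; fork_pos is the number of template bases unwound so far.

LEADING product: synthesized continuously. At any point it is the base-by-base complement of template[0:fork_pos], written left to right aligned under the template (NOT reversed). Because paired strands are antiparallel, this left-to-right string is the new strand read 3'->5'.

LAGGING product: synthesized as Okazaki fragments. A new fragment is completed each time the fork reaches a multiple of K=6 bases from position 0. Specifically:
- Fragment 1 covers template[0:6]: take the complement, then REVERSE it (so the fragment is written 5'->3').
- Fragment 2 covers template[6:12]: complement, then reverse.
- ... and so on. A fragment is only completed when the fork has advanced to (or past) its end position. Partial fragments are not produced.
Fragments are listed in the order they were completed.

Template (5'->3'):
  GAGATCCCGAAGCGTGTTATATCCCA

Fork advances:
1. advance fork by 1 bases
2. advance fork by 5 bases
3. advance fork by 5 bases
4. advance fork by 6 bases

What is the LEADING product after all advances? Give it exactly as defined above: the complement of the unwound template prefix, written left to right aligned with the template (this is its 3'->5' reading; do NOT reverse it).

Answer: CTCTAGGGCTTCGCACA

Derivation:
Step 1: advance 1 -> fork_pos = 0 + 1 = 1.
Step 2: advance 5 -> fork_pos = 1 + 5 = 6.
Step 3: advance 5 -> fork_pos = 6 + 5 = 11.
Step 4: advance 6 -> fork_pos = 11 + 6 = 17.
Unwound prefix: template[0:17] = GAGATCCCGAAGCGTGT
Complement it base by base (A<->T, C<->G), keeping left-to-right order:
  [0:5] GAGAT -> CTCTA
  [5:10] CCCGA -> GGGCT
  [10:15] AGCGT -> TCGCA
  [15:17] GT -> CA
Concatenate: CTCTAGGGCTTCGCACA (length 17; written aligned with the template, i.e. 3'->5').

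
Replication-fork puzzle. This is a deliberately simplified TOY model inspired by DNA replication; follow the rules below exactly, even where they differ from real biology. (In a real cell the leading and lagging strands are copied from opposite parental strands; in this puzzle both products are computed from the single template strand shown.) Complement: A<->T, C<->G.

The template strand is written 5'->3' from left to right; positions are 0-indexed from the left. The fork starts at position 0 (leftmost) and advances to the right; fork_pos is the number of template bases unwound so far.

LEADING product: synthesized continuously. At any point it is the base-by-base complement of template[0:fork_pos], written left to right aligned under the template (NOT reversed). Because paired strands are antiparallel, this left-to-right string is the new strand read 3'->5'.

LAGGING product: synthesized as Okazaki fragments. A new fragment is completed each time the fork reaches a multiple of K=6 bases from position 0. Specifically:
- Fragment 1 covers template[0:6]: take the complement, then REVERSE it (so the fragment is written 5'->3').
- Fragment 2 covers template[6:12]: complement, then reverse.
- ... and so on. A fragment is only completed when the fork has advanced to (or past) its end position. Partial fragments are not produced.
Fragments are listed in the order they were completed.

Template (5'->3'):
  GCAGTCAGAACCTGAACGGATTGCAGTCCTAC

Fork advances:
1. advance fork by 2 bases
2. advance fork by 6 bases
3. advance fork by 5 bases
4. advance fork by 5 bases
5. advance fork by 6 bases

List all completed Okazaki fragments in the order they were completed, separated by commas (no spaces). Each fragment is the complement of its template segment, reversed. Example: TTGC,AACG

Answer: GACTGC,GGTTCT,CGTTCA,GCAATC

Derivation:
Step 1: advance 2 -> fork_pos = 0 + 2 = 2. Next multiple of 6 is 6 (not reached); still 0 fragment(s).
Step 2: advance 6 -> fork_pos = 2 + 6 = 8. Reached multiple(s) of 6: 6 -> fragment 1 completed (1 total).
Step 3: advance 5 -> fork_pos = 8 + 5 = 13. Reached multiple(s) of 6: 12 -> fragment 2 completed (2 total).
Step 4: advance 5 -> fork_pos = 13 + 5 = 18. Reached multiple(s) of 6: 18 -> fragment 3 completed (3 total).
Step 5: advance 6 -> fork_pos = 18 + 6 = 24. Reached multiple(s) of 6: 24 -> fragment 4 completed (4 total).
Final fork_pos = 24, so 4 fragment(s) are complete. Build each: template segment -> complement -> reverse.
Fragment 1: template[0:6] = GCAGTC -> complement CGTCAG -> reversed GACTGC
Fragment 2: template[6:12] = AGAACC -> complement TCTTGG -> reversed GGTTCT
Fragment 3: template[12:18] = TGAACG -> complement ACTTGC -> reversed CGTTCA
Fragment 4: template[18:24] = GATTGC -> complement CTAACG -> reversed GCAATC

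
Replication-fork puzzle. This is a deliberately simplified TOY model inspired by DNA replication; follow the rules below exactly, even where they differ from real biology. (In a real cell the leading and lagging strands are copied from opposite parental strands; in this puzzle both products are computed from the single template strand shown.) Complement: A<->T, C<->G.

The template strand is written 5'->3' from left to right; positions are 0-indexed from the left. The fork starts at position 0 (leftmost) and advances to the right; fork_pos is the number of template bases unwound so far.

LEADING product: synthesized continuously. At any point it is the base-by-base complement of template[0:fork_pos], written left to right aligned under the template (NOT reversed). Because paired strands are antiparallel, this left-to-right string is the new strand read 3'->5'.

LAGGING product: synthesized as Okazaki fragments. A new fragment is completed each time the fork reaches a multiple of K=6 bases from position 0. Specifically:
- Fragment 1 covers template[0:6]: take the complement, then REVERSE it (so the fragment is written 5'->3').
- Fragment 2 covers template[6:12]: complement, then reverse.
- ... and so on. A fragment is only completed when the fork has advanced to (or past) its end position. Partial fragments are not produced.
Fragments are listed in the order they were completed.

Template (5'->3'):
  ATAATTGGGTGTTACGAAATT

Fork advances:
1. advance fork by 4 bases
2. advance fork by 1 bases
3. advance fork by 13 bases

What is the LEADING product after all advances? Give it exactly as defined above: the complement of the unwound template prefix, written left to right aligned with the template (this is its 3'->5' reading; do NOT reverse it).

Step 1: advance 4 -> fork_pos = 0 + 4 = 4.
Step 2: advance 1 -> fork_pos = 4 + 1 = 5.
Step 3: advance 13 -> fork_pos = 5 + 13 = 18.
Unwound prefix: template[0:18] = ATAATTGGGTGTTACGAA
Complement it base by base (A<->T, C<->G), keeping left-to-right order:
  [0:5] ATAAT -> TATTA
  [5:10] TGGGT -> ACCCA
  [10:15] GTTAC -> CAATG
  [15:18] GAA -> CTT
Concatenate: TATTAACCCACAATGCTT (length 18; written aligned with the template, i.e. 3'->5').

Answer: TATTAACCCACAATGCTT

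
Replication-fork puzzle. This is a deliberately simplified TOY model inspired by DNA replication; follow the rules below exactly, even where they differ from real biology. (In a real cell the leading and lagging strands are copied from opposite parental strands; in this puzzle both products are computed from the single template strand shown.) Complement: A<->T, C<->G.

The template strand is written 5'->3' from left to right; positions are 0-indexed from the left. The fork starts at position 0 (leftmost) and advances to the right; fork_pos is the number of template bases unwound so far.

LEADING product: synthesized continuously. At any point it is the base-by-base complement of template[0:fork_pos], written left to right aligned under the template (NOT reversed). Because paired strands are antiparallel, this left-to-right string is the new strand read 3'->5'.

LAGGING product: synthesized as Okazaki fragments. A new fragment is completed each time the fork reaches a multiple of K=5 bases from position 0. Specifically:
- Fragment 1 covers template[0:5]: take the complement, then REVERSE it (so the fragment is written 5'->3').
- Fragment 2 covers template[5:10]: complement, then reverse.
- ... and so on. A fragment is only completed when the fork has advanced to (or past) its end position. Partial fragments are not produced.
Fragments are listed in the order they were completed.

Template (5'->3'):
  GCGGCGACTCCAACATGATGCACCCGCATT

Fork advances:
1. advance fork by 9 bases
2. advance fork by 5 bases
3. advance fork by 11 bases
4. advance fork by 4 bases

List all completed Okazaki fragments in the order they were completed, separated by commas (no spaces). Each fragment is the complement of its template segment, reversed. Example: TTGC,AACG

Step 1: advance 9 -> fork_pos = 0 + 9 = 9. Reached multiple(s) of 5: 5 -> fragment 1 completed (1 total).
Step 2: advance 5 -> fork_pos = 9 + 5 = 14. Reached multiple(s) of 5: 10 -> fragment 2 completed (2 total).
Step 3: advance 11 -> fork_pos = 14 + 11 = 25. Reached multiple(s) of 5: 15, 20, 25 -> fragments 3-5 completed (5 total).
Step 4: advance 4 -> fork_pos = 25 + 4 = 29. Next multiple of 5 is 30 (not reached); still 5 fragment(s).
Final fork_pos = 29, so 5 fragment(s) are complete. Build each: template segment -> complement -> reverse.
Fragment 1: template[0:5] = GCGGC -> complement CGCCG -> reversed GCCGC
Fragment 2: template[5:10] = GACTC -> complement CTGAG -> reversed GAGTC
Fragment 3: template[10:15] = CAACA -> complement GTTGT -> reversed TGTTG
Fragment 4: template[15:20] = TGATG -> complement ACTAC -> reversed CATCA
Fragment 5: template[20:25] = CACCC -> complement GTGGG -> reversed GGGTG

Answer: GCCGC,GAGTC,TGTTG,CATCA,GGGTG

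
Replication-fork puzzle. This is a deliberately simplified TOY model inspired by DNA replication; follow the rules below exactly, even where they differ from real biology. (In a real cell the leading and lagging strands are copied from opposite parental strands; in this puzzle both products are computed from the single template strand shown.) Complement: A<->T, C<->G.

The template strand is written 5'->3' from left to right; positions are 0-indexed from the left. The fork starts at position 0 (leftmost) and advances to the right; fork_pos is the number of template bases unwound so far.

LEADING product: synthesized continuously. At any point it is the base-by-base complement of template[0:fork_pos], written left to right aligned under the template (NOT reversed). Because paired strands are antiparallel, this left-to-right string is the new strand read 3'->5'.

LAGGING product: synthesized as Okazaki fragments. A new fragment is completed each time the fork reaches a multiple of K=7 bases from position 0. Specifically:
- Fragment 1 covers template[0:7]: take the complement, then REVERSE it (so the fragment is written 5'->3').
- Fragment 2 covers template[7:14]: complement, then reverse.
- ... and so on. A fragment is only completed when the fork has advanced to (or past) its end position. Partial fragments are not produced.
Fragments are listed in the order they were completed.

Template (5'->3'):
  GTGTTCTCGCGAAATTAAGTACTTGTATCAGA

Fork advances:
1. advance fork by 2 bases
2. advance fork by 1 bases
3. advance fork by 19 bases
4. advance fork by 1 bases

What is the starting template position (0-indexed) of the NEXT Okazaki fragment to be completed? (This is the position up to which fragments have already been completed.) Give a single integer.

Step 1: advance 2 -> fork_pos = 0 + 2 = 2. Next multiple of 7 is 7 (not reached); still 0 fragment(s).
Step 2: advance 1 -> fork_pos = 2 + 1 = 3. Next multiple of 7 is 7 (not reached); still 0 fragment(s).
Step 3: advance 19 -> fork_pos = 3 + 19 = 22. Reached multiple(s) of 7: 7, 14, 21 -> fragments 1-3 completed (3 total).
Step 4: advance 1 -> fork_pos = 22 + 1 = 23. Next multiple of 7 is 28 (not reached); still 3 fragment(s).
3 fragment(s) completed, covering template[0:21] (3 x 7 = 21). The next fragment, fragment 4, covers template[21:28], so it starts at position 21.

Answer: 21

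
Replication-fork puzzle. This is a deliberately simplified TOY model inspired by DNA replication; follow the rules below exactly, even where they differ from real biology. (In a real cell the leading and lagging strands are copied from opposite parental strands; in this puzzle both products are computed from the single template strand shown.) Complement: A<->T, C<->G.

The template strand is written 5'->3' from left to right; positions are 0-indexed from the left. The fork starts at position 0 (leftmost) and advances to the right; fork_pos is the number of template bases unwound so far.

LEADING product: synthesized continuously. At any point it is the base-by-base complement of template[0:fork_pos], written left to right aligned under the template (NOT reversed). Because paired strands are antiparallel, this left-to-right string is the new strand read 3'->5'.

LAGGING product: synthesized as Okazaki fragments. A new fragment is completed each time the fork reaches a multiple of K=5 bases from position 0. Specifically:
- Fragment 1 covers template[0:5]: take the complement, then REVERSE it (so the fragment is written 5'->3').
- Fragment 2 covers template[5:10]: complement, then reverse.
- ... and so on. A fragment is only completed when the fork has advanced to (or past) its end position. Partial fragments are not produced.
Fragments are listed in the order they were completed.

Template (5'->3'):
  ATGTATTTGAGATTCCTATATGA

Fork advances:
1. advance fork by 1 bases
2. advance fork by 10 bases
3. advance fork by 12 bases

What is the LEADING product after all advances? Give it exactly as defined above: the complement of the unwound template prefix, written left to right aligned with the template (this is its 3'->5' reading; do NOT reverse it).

Answer: TACATAAACTCTAAGGATATACT

Derivation:
Step 1: advance 1 -> fork_pos = 0 + 1 = 1.
Step 2: advance 10 -> fork_pos = 1 + 10 = 11.
Step 3: advance 12 -> fork_pos = 11 + 12 = 23.
Unwound prefix: template[0:23] = ATGTATTTGAGATTCCTATATGA
Complement it base by base (A<->T, C<->G), keeping left-to-right order:
  [0:5] ATGTA -> TACAT
  [5:10] TTTGA -> AAACT
  [10:15] GATTC -> CTAAG
  [15:20] CTATA -> GATAT
  [20:23] TGA -> ACT
Concatenate: TACATAAACTCTAAGGATATACT (length 23; written aligned with the template, i.e. 3'->5').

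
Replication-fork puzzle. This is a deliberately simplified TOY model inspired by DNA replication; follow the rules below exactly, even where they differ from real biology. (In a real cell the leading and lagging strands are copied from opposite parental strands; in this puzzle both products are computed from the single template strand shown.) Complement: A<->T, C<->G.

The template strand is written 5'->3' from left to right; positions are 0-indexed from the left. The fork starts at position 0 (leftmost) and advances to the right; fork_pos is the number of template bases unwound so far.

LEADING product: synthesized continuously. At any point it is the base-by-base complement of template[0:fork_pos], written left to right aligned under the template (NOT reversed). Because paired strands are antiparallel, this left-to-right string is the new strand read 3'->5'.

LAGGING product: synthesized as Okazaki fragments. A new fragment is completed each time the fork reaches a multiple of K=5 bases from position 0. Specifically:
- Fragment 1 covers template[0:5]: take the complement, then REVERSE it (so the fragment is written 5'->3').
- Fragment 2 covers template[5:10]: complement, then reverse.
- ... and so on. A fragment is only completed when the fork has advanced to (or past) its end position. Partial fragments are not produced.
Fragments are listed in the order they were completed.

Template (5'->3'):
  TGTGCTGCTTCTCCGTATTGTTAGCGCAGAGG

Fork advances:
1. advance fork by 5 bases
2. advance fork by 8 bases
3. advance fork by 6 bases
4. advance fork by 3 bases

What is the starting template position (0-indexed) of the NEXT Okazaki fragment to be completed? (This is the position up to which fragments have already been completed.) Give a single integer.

Step 1: advance 5 -> fork_pos = 0 + 5 = 5. Reached multiple(s) of 5: 5 -> fragment 1 completed (1 total).
Step 2: advance 8 -> fork_pos = 5 + 8 = 13. Reached multiple(s) of 5: 10 -> fragment 2 completed (2 total).
Step 3: advance 6 -> fork_pos = 13 + 6 = 19. Reached multiple(s) of 5: 15 -> fragment 3 completed (3 total).
Step 4: advance 3 -> fork_pos = 19 + 3 = 22. Reached multiple(s) of 5: 20 -> fragment 4 completed (4 total).
4 fragment(s) completed, covering template[0:20] (4 x 5 = 20). The next fragment, fragment 5, covers template[20:25], so it starts at position 20.

Answer: 20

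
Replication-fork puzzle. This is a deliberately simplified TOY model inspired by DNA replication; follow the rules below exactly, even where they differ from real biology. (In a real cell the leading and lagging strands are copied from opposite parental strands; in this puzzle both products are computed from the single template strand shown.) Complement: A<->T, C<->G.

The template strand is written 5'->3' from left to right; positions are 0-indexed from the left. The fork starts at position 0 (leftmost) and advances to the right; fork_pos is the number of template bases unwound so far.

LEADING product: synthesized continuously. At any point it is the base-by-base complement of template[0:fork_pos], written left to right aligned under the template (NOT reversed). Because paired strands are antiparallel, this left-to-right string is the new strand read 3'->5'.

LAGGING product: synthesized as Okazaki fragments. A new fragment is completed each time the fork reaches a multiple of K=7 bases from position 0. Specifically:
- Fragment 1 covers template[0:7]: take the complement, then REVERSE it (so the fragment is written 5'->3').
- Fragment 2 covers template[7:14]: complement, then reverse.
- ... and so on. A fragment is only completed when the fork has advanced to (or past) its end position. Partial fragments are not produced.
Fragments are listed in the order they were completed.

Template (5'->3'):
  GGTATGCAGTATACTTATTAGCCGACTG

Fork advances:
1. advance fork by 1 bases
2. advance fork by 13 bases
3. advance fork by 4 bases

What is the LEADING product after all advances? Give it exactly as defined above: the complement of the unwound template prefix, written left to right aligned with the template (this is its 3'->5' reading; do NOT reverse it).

Step 1: advance 1 -> fork_pos = 0 + 1 = 1.
Step 2: advance 13 -> fork_pos = 1 + 13 = 14.
Step 3: advance 4 -> fork_pos = 14 + 4 = 18.
Unwound prefix: template[0:18] = GGTATGCAGTATACTTAT
Complement it base by base (A<->T, C<->G), keeping left-to-right order:
  [0:5] GGTAT -> CCATA
  [5:10] GCAGT -> CGTCA
  [10:15] ATACT -> TATGA
  [15:18] TAT -> ATA
Concatenate: CCATACGTCATATGAATA (length 18; written aligned with the template, i.e. 3'->5').

Answer: CCATACGTCATATGAATA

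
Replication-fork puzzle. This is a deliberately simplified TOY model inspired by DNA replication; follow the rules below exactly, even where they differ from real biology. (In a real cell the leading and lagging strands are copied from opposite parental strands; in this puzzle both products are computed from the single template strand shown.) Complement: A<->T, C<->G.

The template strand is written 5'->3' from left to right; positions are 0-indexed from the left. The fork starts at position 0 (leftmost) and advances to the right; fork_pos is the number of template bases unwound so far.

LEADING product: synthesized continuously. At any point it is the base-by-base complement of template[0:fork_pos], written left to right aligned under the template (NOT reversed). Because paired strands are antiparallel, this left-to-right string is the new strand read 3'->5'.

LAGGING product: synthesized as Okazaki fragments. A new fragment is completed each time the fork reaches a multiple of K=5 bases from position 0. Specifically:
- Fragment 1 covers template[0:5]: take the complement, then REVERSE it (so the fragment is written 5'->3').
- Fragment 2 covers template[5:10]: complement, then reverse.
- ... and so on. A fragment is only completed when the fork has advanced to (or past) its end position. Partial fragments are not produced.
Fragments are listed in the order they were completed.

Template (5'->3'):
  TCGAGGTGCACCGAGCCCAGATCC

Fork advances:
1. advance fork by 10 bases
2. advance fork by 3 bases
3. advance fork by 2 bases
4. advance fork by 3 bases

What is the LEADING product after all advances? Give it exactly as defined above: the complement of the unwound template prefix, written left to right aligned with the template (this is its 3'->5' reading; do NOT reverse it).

Answer: AGCTCCACGTGGCTCGGG

Derivation:
Step 1: advance 10 -> fork_pos = 0 + 10 = 10.
Step 2: advance 3 -> fork_pos = 10 + 3 = 13.
Step 3: advance 2 -> fork_pos = 13 + 2 = 15.
Step 4: advance 3 -> fork_pos = 15 + 3 = 18.
Unwound prefix: template[0:18] = TCGAGGTGCACCGAGCCC
Complement it base by base (A<->T, C<->G), keeping left-to-right order:
  [0:5] TCGAG -> AGCTC
  [5:10] GTGCA -> CACGT
  [10:15] CCGAG -> GGCTC
  [15:18] CCC -> GGG
Concatenate: AGCTCCACGTGGCTCGGG (length 18; written aligned with the template, i.e. 3'->5').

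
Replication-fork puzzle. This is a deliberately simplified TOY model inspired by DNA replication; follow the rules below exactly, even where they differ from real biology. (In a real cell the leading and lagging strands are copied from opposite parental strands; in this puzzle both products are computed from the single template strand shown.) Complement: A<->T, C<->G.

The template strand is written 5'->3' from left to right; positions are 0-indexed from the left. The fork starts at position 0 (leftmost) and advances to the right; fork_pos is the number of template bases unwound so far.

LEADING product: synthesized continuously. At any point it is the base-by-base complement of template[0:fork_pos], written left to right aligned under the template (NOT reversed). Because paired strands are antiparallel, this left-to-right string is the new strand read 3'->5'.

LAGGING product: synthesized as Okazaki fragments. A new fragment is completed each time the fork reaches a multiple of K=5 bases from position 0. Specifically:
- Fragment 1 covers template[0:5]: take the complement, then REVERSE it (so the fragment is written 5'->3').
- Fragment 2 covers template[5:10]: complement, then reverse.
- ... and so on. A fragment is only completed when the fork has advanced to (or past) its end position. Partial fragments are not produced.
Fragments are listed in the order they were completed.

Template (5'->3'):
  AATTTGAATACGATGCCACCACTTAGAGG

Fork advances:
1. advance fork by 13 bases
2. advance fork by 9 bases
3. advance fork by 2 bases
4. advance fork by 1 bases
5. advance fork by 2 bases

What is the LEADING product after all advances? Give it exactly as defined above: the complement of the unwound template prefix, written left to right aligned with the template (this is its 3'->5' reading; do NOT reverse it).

Step 1: advance 13 -> fork_pos = 0 + 13 = 13.
Step 2: advance 9 -> fork_pos = 13 + 9 = 22.
Step 3: advance 2 -> fork_pos = 22 + 2 = 24.
Step 4: advance 1 -> fork_pos = 24 + 1 = 25.
Step 5: advance 2 -> fork_pos = 25 + 2 = 27.
Unwound prefix: template[0:27] = AATTTGAATACGATGCCACCACTTAGA
Complement it base by base (A<->T, C<->G), keeping left-to-right order:
  [0:5] AATTT -> TTAAA
  [5:10] GAATA -> CTTAT
  [10:15] CGATG -> GCTAC
  [15:20] CCACC -> GGTGG
  [20:25] ACTTA -> TGAAT
  [25:27] GA -> CT
Concatenate: TTAAACTTATGCTACGGTGGTGAATCT (length 27; written aligned with the template, i.e. 3'->5').

Answer: TTAAACTTATGCTACGGTGGTGAATCT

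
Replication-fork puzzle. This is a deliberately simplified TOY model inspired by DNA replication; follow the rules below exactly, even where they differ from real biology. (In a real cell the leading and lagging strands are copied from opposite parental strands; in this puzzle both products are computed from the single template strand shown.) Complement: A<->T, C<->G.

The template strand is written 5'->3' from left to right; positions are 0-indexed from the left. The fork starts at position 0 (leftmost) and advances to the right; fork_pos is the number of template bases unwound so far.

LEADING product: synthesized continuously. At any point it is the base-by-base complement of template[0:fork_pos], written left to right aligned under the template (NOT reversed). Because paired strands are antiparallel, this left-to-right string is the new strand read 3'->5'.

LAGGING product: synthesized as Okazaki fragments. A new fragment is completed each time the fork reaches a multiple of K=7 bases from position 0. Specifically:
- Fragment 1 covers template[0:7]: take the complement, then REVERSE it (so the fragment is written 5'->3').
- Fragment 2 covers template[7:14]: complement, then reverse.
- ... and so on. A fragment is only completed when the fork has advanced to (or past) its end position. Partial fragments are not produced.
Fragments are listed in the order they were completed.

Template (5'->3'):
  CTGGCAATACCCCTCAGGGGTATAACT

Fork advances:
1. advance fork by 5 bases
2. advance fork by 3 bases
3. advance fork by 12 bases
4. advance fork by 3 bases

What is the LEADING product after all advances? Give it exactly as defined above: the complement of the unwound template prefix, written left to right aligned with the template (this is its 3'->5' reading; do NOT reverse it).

Answer: GACCGTTATGGGGAGTCCCCATA

Derivation:
Step 1: advance 5 -> fork_pos = 0 + 5 = 5.
Step 2: advance 3 -> fork_pos = 5 + 3 = 8.
Step 3: advance 12 -> fork_pos = 8 + 12 = 20.
Step 4: advance 3 -> fork_pos = 20 + 3 = 23.
Unwound prefix: template[0:23] = CTGGCAATACCCCTCAGGGGTAT
Complement it base by base (A<->T, C<->G), keeping left-to-right order:
  [0:5] CTGGC -> GACCG
  [5:10] AATAC -> TTATG
  [10:15] CCCTC -> GGGAG
  [15:20] AGGGG -> TCCCC
  [20:23] TAT -> ATA
Concatenate: GACCGTTATGGGGAGTCCCCATA (length 23; written aligned with the template, i.e. 3'->5').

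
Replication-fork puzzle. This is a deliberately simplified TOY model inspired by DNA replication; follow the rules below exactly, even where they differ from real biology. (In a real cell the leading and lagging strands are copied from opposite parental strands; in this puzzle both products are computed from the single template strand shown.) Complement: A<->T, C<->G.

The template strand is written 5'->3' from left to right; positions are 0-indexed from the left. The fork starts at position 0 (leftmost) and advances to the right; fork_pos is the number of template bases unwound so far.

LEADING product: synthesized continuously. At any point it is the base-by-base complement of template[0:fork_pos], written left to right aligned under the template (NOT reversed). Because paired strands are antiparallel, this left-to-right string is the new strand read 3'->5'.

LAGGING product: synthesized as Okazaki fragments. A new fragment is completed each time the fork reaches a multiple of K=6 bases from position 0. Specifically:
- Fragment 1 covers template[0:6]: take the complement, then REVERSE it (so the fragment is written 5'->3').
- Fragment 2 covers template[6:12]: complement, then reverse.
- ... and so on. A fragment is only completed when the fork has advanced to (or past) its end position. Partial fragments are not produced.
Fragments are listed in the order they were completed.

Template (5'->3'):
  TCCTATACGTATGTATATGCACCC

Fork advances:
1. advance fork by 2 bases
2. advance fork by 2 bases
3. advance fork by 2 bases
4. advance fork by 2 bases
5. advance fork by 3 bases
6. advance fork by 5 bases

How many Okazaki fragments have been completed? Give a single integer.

Answer: 2

Derivation:
Step 1: advance 2 -> fork_pos = 0 + 2 = 2. Next multiple of 6 is 6 (not reached); still 0 fragment(s).
Step 2: advance 2 -> fork_pos = 2 + 2 = 4. Next multiple of 6 is 6 (not reached); still 0 fragment(s).
Step 3: advance 2 -> fork_pos = 4 + 2 = 6. Reached multiple(s) of 6: 6 -> fragment 1 completed (1 total).
Step 4: advance 2 -> fork_pos = 6 + 2 = 8. Next multiple of 6 is 12 (not reached); still 1 fragment(s).
Step 5: advance 3 -> fork_pos = 8 + 3 = 11. Next multiple of 6 is 12 (not reached); still 1 fragment(s).
Step 6: advance 5 -> fork_pos = 11 + 5 = 16. Reached multiple(s) of 6: 12 -> fragment 2 completed (2 total).
Check: final fork_pos = 16; the multiples of 6 that are <= 16 are 6..12 -> 16 // 6 = 2 completed fragment(s).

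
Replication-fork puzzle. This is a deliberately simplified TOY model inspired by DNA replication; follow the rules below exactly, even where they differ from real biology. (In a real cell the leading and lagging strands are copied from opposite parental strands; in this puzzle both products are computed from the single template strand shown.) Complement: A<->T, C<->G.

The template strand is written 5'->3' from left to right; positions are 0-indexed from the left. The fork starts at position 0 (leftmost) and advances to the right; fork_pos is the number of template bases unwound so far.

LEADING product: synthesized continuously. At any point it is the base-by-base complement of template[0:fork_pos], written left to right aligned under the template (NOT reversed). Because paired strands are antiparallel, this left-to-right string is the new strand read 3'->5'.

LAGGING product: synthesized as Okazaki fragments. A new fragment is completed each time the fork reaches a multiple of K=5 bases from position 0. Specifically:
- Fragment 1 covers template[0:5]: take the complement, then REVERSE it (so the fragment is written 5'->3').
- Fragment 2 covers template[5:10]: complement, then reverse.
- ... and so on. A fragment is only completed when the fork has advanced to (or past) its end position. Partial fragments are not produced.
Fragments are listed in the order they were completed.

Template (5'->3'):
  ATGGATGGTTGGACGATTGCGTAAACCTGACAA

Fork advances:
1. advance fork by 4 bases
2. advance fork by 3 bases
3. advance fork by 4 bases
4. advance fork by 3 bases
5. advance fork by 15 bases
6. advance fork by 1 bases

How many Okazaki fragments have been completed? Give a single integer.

Answer: 6

Derivation:
Step 1: advance 4 -> fork_pos = 0 + 4 = 4. Next multiple of 5 is 5 (not reached); still 0 fragment(s).
Step 2: advance 3 -> fork_pos = 4 + 3 = 7. Reached multiple(s) of 5: 5 -> fragment 1 completed (1 total).
Step 3: advance 4 -> fork_pos = 7 + 4 = 11. Reached multiple(s) of 5: 10 -> fragment 2 completed (2 total).
Step 4: advance 3 -> fork_pos = 11 + 3 = 14. Next multiple of 5 is 15 (not reached); still 2 fragment(s).
Step 5: advance 15 -> fork_pos = 14 + 15 = 29. Reached multiple(s) of 5: 15, 20, 25 -> fragments 3-5 completed (5 total).
Step 6: advance 1 -> fork_pos = 29 + 1 = 30. Reached multiple(s) of 5: 30 -> fragment 6 completed (6 total).
Check: final fork_pos = 30; the multiples of 5 that are <= 30 are 5..30 -> 30 // 5 = 6 completed fragment(s).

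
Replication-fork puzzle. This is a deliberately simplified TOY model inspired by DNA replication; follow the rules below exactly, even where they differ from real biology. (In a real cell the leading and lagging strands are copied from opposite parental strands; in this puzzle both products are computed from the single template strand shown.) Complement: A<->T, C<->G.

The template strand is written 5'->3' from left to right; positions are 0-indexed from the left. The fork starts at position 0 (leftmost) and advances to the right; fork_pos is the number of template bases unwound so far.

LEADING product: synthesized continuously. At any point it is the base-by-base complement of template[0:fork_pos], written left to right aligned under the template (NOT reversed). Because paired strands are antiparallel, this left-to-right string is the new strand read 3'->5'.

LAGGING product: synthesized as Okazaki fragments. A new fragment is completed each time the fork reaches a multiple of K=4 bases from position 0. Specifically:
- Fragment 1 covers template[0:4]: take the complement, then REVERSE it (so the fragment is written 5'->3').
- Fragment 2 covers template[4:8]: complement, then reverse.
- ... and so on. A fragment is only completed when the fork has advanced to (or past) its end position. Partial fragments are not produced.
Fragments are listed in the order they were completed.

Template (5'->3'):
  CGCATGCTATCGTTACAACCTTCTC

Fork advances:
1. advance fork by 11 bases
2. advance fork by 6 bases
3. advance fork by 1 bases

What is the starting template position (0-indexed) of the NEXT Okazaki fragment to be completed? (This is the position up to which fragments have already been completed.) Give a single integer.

Answer: 16

Derivation:
Step 1: advance 11 -> fork_pos = 0 + 11 = 11. Reached multiple(s) of 4: 4, 8 -> fragments 1-2 completed (2 total).
Step 2: advance 6 -> fork_pos = 11 + 6 = 17. Reached multiple(s) of 4: 12, 16 -> fragments 3-4 completed (4 total).
Step 3: advance 1 -> fork_pos = 17 + 1 = 18. Next multiple of 4 is 20 (not reached); still 4 fragment(s).
4 fragment(s) completed, covering template[0:16] (4 x 4 = 16). The next fragment, fragment 5, covers template[16:20], so it starts at position 16.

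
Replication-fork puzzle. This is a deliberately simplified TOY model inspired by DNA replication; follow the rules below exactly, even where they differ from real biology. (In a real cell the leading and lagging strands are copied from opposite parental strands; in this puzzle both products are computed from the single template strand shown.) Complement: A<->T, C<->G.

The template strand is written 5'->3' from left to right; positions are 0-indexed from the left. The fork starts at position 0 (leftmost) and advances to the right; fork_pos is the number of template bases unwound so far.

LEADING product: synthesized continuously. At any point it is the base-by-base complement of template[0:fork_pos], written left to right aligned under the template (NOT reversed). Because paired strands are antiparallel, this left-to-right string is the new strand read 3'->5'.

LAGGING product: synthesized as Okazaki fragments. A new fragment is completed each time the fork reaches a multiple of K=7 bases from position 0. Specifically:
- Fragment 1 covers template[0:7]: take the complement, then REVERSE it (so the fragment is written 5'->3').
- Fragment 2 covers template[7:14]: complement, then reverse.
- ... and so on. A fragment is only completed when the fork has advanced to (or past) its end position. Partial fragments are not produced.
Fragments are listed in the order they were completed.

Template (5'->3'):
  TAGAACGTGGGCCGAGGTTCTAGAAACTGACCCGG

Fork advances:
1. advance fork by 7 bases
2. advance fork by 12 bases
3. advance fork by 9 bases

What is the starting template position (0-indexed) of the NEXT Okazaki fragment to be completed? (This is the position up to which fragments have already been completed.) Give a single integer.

Answer: 28

Derivation:
Step 1: advance 7 -> fork_pos = 0 + 7 = 7. Reached multiple(s) of 7: 7 -> fragment 1 completed (1 total).
Step 2: advance 12 -> fork_pos = 7 + 12 = 19. Reached multiple(s) of 7: 14 -> fragment 2 completed (2 total).
Step 3: advance 9 -> fork_pos = 19 + 9 = 28. Reached multiple(s) of 7: 21, 28 -> fragments 3-4 completed (4 total).
4 fragment(s) completed, covering template[0:28] (4 x 7 = 28). The next fragment, fragment 5, covers template[28:35], so it starts at position 28.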